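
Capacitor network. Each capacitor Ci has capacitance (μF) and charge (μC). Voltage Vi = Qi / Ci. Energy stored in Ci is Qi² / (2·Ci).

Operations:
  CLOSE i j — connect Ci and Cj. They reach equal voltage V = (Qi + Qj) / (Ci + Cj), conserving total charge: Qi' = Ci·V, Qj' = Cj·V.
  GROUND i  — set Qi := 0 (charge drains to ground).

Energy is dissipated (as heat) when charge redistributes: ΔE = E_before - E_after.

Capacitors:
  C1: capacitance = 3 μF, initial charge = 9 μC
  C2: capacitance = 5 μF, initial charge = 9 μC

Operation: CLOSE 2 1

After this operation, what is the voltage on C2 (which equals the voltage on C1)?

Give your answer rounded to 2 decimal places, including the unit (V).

Initial: C1(3μF, Q=9μC, V=3.00V), C2(5μF, Q=9μC, V=1.80V)
Op 1: CLOSE 2-1: Q_total=18.00, C_total=8.00, V=2.25; Q2=11.25, Q1=6.75; dissipated=1.350

Answer: 2.25 V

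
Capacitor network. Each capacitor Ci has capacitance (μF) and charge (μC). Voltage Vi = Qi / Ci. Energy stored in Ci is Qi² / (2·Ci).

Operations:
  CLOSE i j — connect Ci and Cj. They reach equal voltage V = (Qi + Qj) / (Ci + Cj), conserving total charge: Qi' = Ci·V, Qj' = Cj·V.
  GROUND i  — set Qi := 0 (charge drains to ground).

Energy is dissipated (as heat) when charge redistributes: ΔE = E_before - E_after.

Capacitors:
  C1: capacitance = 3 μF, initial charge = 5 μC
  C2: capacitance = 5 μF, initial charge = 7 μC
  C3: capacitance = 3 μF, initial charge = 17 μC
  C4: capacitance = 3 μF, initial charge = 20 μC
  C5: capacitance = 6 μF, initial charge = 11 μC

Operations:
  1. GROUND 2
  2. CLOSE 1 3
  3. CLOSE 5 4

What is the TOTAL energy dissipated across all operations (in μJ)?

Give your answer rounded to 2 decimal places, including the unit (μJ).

Initial: C1(3μF, Q=5μC, V=1.67V), C2(5μF, Q=7μC, V=1.40V), C3(3μF, Q=17μC, V=5.67V), C4(3μF, Q=20μC, V=6.67V), C5(6μF, Q=11μC, V=1.83V)
Op 1: GROUND 2: Q2=0; energy lost=4.900
Op 2: CLOSE 1-3: Q_total=22.00, C_total=6.00, V=3.67; Q1=11.00, Q3=11.00; dissipated=12.000
Op 3: CLOSE 5-4: Q_total=31.00, C_total=9.00, V=3.44; Q5=20.67, Q4=10.33; dissipated=23.361
Total dissipated: 40.261 μJ

Answer: 40.26 μJ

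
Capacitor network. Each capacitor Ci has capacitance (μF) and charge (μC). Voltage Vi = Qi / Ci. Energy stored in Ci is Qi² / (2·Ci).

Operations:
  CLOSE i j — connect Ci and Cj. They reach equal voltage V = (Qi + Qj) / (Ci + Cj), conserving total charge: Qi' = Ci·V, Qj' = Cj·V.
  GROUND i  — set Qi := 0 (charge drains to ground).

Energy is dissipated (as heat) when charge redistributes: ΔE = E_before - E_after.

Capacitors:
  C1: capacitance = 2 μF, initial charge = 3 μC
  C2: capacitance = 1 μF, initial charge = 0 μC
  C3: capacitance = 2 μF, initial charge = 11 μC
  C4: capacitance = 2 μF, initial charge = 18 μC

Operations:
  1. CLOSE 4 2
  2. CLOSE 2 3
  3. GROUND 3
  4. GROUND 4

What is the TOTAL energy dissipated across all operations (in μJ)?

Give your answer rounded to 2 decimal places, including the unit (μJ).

Answer: 95.19 μJ

Derivation:
Initial: C1(2μF, Q=3μC, V=1.50V), C2(1μF, Q=0μC, V=0.00V), C3(2μF, Q=11μC, V=5.50V), C4(2μF, Q=18μC, V=9.00V)
Op 1: CLOSE 4-2: Q_total=18.00, C_total=3.00, V=6.00; Q4=12.00, Q2=6.00; dissipated=27.000
Op 2: CLOSE 2-3: Q_total=17.00, C_total=3.00, V=5.67; Q2=5.67, Q3=11.33; dissipated=0.083
Op 3: GROUND 3: Q3=0; energy lost=32.111
Op 4: GROUND 4: Q4=0; energy lost=36.000
Total dissipated: 95.194 μJ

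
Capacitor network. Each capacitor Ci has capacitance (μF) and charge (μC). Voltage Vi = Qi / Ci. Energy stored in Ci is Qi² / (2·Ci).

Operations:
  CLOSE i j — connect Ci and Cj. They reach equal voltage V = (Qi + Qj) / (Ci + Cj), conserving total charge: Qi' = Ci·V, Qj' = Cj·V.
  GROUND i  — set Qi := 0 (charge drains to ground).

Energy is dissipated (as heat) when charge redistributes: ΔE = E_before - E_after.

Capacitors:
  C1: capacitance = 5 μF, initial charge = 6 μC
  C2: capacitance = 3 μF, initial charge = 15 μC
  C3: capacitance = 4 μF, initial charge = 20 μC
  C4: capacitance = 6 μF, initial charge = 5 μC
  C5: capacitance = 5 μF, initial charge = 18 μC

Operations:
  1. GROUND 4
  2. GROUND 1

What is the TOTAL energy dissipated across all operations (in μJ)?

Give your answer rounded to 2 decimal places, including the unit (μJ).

Initial: C1(5μF, Q=6μC, V=1.20V), C2(3μF, Q=15μC, V=5.00V), C3(4μF, Q=20μC, V=5.00V), C4(6μF, Q=5μC, V=0.83V), C5(5μF, Q=18μC, V=3.60V)
Op 1: GROUND 4: Q4=0; energy lost=2.083
Op 2: GROUND 1: Q1=0; energy lost=3.600
Total dissipated: 5.683 μJ

Answer: 5.68 μJ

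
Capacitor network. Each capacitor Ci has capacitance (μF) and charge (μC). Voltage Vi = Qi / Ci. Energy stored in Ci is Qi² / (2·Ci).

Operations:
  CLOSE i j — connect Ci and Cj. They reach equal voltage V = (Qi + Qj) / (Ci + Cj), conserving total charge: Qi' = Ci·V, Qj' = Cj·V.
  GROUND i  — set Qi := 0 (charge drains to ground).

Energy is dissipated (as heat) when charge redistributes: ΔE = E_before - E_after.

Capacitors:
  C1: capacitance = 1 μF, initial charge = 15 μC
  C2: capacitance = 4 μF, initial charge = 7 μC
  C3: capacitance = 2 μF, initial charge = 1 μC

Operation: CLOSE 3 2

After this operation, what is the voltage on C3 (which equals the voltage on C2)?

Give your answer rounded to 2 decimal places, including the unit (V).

Answer: 1.33 V

Derivation:
Initial: C1(1μF, Q=15μC, V=15.00V), C2(4μF, Q=7μC, V=1.75V), C3(2μF, Q=1μC, V=0.50V)
Op 1: CLOSE 3-2: Q_total=8.00, C_total=6.00, V=1.33; Q3=2.67, Q2=5.33; dissipated=1.042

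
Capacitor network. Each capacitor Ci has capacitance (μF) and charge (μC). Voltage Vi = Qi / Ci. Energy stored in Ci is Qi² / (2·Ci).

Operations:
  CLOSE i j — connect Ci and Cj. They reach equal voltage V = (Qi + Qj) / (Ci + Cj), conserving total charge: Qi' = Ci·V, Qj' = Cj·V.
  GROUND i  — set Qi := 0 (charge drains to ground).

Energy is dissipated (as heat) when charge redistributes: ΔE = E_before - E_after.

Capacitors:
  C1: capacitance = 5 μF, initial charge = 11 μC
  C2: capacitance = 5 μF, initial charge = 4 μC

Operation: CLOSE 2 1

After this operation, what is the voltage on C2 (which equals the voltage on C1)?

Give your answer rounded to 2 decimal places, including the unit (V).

Answer: 1.50 V

Derivation:
Initial: C1(5μF, Q=11μC, V=2.20V), C2(5μF, Q=4μC, V=0.80V)
Op 1: CLOSE 2-1: Q_total=15.00, C_total=10.00, V=1.50; Q2=7.50, Q1=7.50; dissipated=2.450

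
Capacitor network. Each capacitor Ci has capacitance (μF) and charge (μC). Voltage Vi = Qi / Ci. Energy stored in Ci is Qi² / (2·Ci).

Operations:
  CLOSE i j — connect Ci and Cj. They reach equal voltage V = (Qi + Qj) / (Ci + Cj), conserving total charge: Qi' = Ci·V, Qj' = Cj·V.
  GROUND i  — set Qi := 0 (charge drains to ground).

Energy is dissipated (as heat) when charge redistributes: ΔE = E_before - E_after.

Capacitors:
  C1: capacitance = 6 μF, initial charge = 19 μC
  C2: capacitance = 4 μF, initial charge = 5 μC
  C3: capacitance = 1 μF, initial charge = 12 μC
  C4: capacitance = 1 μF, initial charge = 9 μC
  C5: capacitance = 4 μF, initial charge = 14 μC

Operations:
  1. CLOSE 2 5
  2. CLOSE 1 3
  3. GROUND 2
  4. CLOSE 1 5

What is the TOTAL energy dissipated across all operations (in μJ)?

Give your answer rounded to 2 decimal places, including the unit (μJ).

Answer: 54.84 μJ

Derivation:
Initial: C1(6μF, Q=19μC, V=3.17V), C2(4μF, Q=5μC, V=1.25V), C3(1μF, Q=12μC, V=12.00V), C4(1μF, Q=9μC, V=9.00V), C5(4μF, Q=14μC, V=3.50V)
Op 1: CLOSE 2-5: Q_total=19.00, C_total=8.00, V=2.38; Q2=9.50, Q5=9.50; dissipated=5.062
Op 2: CLOSE 1-3: Q_total=31.00, C_total=7.00, V=4.43; Q1=26.57, Q3=4.43; dissipated=33.440
Op 3: GROUND 2: Q2=0; energy lost=11.281
Op 4: CLOSE 1-5: Q_total=36.07, C_total=10.00, V=3.61; Q1=21.64, Q5=14.43; dissipated=5.061
Total dissipated: 54.845 μJ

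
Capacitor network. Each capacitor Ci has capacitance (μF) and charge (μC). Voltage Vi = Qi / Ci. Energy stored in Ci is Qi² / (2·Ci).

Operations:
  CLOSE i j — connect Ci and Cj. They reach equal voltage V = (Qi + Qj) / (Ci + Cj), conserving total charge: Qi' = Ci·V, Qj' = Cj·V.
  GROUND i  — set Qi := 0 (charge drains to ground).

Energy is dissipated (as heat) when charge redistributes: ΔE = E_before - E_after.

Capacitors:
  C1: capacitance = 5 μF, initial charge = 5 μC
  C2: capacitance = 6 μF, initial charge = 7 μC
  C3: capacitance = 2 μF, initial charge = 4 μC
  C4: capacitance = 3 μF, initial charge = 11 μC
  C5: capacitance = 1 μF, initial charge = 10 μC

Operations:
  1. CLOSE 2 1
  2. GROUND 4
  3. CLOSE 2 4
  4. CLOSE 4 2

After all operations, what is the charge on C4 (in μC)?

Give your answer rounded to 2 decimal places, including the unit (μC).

Answer: 2.18 μC

Derivation:
Initial: C1(5μF, Q=5μC, V=1.00V), C2(6μF, Q=7μC, V=1.17V), C3(2μF, Q=4μC, V=2.00V), C4(3μF, Q=11μC, V=3.67V), C5(1μF, Q=10μC, V=10.00V)
Op 1: CLOSE 2-1: Q_total=12.00, C_total=11.00, V=1.09; Q2=6.55, Q1=5.45; dissipated=0.038
Op 2: GROUND 4: Q4=0; energy lost=20.167
Op 3: CLOSE 2-4: Q_total=6.55, C_total=9.00, V=0.73; Q2=4.36, Q4=2.18; dissipated=1.190
Op 4: CLOSE 4-2: Q_total=6.55, C_total=9.00, V=0.73; Q4=2.18, Q2=4.36; dissipated=0.000
Final charges: Q1=5.45, Q2=4.36, Q3=4.00, Q4=2.18, Q5=10.00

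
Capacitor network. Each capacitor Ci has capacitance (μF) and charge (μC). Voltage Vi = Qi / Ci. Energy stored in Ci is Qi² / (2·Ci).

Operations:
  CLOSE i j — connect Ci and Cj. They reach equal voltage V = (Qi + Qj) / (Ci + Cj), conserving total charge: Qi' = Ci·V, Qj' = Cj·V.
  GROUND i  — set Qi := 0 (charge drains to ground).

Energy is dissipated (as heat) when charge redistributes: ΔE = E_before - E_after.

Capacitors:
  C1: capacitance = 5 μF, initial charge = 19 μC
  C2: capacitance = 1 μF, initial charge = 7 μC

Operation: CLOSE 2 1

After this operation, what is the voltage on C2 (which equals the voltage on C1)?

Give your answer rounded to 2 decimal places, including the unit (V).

Initial: C1(5μF, Q=19μC, V=3.80V), C2(1μF, Q=7μC, V=7.00V)
Op 1: CLOSE 2-1: Q_total=26.00, C_total=6.00, V=4.33; Q2=4.33, Q1=21.67; dissipated=4.267

Answer: 4.33 V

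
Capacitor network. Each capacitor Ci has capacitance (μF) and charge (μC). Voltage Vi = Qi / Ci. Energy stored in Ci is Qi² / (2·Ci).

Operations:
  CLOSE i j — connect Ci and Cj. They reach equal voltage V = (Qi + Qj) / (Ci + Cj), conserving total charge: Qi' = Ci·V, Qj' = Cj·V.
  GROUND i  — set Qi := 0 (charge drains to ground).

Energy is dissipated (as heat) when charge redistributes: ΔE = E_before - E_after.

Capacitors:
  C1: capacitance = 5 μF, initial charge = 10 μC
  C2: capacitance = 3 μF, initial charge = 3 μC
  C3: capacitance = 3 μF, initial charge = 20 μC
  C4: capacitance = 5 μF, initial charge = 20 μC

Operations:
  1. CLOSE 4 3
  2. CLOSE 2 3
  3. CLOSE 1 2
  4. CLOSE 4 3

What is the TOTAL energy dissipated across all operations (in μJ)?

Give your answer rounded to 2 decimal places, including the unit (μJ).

Answer: 23.35 μJ

Derivation:
Initial: C1(5μF, Q=10μC, V=2.00V), C2(3μF, Q=3μC, V=1.00V), C3(3μF, Q=20μC, V=6.67V), C4(5μF, Q=20μC, V=4.00V)
Op 1: CLOSE 4-3: Q_total=40.00, C_total=8.00, V=5.00; Q4=25.00, Q3=15.00; dissipated=6.667
Op 2: CLOSE 2-3: Q_total=18.00, C_total=6.00, V=3.00; Q2=9.00, Q3=9.00; dissipated=12.000
Op 3: CLOSE 1-2: Q_total=19.00, C_total=8.00, V=2.38; Q1=11.88, Q2=7.12; dissipated=0.938
Op 4: CLOSE 4-3: Q_total=34.00, C_total=8.00, V=4.25; Q4=21.25, Q3=12.75; dissipated=3.750
Total dissipated: 23.354 μJ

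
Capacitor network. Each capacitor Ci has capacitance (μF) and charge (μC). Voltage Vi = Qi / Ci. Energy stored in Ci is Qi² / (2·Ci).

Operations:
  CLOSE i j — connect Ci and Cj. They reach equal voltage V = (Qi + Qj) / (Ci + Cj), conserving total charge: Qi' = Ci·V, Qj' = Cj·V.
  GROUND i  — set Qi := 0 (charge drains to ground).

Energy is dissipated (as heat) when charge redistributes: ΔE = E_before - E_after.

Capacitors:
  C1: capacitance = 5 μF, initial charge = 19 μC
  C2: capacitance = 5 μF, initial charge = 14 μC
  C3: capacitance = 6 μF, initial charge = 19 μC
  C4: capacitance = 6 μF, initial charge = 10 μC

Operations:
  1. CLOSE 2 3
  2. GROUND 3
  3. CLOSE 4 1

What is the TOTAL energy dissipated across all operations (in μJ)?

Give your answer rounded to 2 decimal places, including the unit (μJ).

Initial: C1(5μF, Q=19μC, V=3.80V), C2(5μF, Q=14μC, V=2.80V), C3(6μF, Q=19μC, V=3.17V), C4(6μF, Q=10μC, V=1.67V)
Op 1: CLOSE 2-3: Q_total=33.00, C_total=11.00, V=3.00; Q2=15.00, Q3=18.00; dissipated=0.183
Op 2: GROUND 3: Q3=0; energy lost=27.000
Op 3: CLOSE 4-1: Q_total=29.00, C_total=11.00, V=2.64; Q4=15.82, Q1=13.18; dissipated=6.206
Total dissipated: 33.389 μJ

Answer: 33.39 μJ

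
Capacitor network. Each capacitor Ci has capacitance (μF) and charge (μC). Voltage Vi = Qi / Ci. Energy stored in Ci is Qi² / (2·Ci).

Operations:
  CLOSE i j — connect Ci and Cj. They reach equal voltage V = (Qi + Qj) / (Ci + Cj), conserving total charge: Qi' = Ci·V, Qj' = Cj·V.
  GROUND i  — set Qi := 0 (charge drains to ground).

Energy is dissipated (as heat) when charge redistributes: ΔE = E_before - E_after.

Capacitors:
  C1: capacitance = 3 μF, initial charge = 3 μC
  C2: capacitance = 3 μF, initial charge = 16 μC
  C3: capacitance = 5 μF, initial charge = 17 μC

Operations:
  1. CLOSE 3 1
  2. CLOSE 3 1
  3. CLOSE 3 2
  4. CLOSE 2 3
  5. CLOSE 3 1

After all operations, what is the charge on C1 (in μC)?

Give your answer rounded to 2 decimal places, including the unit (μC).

Initial: C1(3μF, Q=3μC, V=1.00V), C2(3μF, Q=16μC, V=5.33V), C3(5μF, Q=17μC, V=3.40V)
Op 1: CLOSE 3-1: Q_total=20.00, C_total=8.00, V=2.50; Q3=12.50, Q1=7.50; dissipated=5.400
Op 2: CLOSE 3-1: Q_total=20.00, C_total=8.00, V=2.50; Q3=12.50, Q1=7.50; dissipated=0.000
Op 3: CLOSE 3-2: Q_total=28.50, C_total=8.00, V=3.56; Q3=17.81, Q2=10.69; dissipated=7.526
Op 4: CLOSE 2-3: Q_total=28.50, C_total=8.00, V=3.56; Q2=10.69, Q3=17.81; dissipated=0.000
Op 5: CLOSE 3-1: Q_total=25.31, C_total=8.00, V=3.16; Q3=15.82, Q1=9.49; dissipated=1.058
Final charges: Q1=9.49, Q2=10.69, Q3=15.82

Answer: 9.49 μC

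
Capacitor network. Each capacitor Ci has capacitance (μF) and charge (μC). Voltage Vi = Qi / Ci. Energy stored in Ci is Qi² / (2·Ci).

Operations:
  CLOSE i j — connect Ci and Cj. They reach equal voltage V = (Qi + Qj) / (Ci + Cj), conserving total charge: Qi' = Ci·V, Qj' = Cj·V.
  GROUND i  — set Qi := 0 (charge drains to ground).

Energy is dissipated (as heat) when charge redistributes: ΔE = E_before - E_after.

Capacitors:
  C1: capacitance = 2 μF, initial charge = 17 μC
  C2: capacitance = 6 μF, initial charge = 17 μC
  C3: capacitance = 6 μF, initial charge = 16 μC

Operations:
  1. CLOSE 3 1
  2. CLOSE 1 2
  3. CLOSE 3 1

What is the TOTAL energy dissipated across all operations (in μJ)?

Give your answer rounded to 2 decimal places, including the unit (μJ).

Initial: C1(2μF, Q=17μC, V=8.50V), C2(6μF, Q=17μC, V=2.83V), C3(6μF, Q=16μC, V=2.67V)
Op 1: CLOSE 3-1: Q_total=33.00, C_total=8.00, V=4.12; Q3=24.75, Q1=8.25; dissipated=25.521
Op 2: CLOSE 1-2: Q_total=25.25, C_total=8.00, V=3.16; Q1=6.31, Q2=18.94; dissipated=1.251
Op 3: CLOSE 3-1: Q_total=31.06, C_total=8.00, V=3.88; Q3=23.30, Q1=7.77; dissipated=0.704
Total dissipated: 27.476 μJ

Answer: 27.48 μJ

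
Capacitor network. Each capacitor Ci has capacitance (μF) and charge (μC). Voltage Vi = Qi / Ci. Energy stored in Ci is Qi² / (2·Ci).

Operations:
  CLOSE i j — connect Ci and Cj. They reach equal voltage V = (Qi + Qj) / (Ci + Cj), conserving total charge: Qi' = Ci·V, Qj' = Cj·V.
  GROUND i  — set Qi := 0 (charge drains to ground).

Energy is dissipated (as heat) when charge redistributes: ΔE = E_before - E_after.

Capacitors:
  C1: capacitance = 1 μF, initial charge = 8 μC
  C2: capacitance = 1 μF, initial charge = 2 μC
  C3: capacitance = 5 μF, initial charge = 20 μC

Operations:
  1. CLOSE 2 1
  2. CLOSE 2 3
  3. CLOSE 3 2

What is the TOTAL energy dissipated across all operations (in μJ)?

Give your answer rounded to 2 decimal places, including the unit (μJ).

Answer: 9.42 μJ

Derivation:
Initial: C1(1μF, Q=8μC, V=8.00V), C2(1μF, Q=2μC, V=2.00V), C3(5μF, Q=20μC, V=4.00V)
Op 1: CLOSE 2-1: Q_total=10.00, C_total=2.00, V=5.00; Q2=5.00, Q1=5.00; dissipated=9.000
Op 2: CLOSE 2-3: Q_total=25.00, C_total=6.00, V=4.17; Q2=4.17, Q3=20.83; dissipated=0.417
Op 3: CLOSE 3-2: Q_total=25.00, C_total=6.00, V=4.17; Q3=20.83, Q2=4.17; dissipated=0.000
Total dissipated: 9.417 μJ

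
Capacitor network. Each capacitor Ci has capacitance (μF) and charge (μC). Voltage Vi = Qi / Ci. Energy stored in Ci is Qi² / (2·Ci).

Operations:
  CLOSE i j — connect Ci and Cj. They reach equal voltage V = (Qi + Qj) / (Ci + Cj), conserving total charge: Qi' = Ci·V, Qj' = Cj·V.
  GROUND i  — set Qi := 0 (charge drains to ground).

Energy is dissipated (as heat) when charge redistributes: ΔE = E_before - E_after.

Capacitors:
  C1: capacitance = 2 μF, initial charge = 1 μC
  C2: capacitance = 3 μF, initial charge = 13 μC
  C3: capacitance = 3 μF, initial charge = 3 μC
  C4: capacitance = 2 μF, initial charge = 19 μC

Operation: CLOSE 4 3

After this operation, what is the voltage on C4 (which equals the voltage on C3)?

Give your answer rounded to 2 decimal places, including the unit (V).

Answer: 4.40 V

Derivation:
Initial: C1(2μF, Q=1μC, V=0.50V), C2(3μF, Q=13μC, V=4.33V), C3(3μF, Q=3μC, V=1.00V), C4(2μF, Q=19μC, V=9.50V)
Op 1: CLOSE 4-3: Q_total=22.00, C_total=5.00, V=4.40; Q4=8.80, Q3=13.20; dissipated=43.350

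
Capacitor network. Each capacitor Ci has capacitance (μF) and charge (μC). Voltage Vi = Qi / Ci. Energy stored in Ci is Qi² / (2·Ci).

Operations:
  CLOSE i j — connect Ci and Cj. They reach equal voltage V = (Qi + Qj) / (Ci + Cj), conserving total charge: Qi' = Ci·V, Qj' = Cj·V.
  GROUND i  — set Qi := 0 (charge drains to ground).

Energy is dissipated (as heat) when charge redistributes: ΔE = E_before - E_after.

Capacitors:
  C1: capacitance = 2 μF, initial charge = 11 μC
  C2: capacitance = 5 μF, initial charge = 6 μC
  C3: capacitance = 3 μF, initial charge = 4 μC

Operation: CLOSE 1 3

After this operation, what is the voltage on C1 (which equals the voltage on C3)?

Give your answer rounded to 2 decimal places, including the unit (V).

Initial: C1(2μF, Q=11μC, V=5.50V), C2(5μF, Q=6μC, V=1.20V), C3(3μF, Q=4μC, V=1.33V)
Op 1: CLOSE 1-3: Q_total=15.00, C_total=5.00, V=3.00; Q1=6.00, Q3=9.00; dissipated=10.417

Answer: 3.00 V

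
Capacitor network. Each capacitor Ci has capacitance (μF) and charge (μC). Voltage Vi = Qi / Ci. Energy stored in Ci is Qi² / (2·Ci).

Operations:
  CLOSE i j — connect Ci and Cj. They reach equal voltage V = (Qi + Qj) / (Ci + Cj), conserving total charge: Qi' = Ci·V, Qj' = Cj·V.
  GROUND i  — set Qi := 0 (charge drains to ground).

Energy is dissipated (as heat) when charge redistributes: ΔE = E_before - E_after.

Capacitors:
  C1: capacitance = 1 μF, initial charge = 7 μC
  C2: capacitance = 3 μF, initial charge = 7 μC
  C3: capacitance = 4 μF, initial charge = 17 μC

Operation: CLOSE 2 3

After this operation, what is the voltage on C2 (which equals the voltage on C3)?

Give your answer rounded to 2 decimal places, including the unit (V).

Answer: 3.43 V

Derivation:
Initial: C1(1μF, Q=7μC, V=7.00V), C2(3μF, Q=7μC, V=2.33V), C3(4μF, Q=17μC, V=4.25V)
Op 1: CLOSE 2-3: Q_total=24.00, C_total=7.00, V=3.43; Q2=10.29, Q3=13.71; dissipated=3.149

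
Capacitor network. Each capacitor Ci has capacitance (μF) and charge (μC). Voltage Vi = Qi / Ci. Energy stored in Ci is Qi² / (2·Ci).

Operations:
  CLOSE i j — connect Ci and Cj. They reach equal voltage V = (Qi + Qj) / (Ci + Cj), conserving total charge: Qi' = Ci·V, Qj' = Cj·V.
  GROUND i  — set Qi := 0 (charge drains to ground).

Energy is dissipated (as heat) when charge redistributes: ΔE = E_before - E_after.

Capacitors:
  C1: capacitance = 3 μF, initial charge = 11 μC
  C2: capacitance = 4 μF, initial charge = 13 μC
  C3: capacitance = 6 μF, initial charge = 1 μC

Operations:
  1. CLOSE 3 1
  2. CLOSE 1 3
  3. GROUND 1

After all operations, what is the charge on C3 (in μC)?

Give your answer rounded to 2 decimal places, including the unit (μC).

Initial: C1(3μF, Q=11μC, V=3.67V), C2(4μF, Q=13μC, V=3.25V), C3(6μF, Q=1μC, V=0.17V)
Op 1: CLOSE 3-1: Q_total=12.00, C_total=9.00, V=1.33; Q3=8.00, Q1=4.00; dissipated=12.250
Op 2: CLOSE 1-3: Q_total=12.00, C_total=9.00, V=1.33; Q1=4.00, Q3=8.00; dissipated=0.000
Op 3: GROUND 1: Q1=0; energy lost=2.667
Final charges: Q1=0.00, Q2=13.00, Q3=8.00

Answer: 8.00 μC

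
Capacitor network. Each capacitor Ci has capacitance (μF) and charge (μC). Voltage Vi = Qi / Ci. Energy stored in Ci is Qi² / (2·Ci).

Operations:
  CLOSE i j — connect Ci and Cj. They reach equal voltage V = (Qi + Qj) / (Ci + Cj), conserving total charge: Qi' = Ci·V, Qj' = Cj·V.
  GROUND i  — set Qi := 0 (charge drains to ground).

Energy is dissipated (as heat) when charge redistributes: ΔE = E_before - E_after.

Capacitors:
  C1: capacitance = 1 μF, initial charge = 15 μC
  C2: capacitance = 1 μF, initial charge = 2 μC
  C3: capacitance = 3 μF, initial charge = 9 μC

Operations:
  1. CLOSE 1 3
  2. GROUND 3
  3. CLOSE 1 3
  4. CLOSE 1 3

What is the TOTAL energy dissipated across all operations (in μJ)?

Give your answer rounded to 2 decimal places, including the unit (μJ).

Initial: C1(1μF, Q=15μC, V=15.00V), C2(1μF, Q=2μC, V=2.00V), C3(3μF, Q=9μC, V=3.00V)
Op 1: CLOSE 1-3: Q_total=24.00, C_total=4.00, V=6.00; Q1=6.00, Q3=18.00; dissipated=54.000
Op 2: GROUND 3: Q3=0; energy lost=54.000
Op 3: CLOSE 1-3: Q_total=6.00, C_total=4.00, V=1.50; Q1=1.50, Q3=4.50; dissipated=13.500
Op 4: CLOSE 1-3: Q_total=6.00, C_total=4.00, V=1.50; Q1=1.50, Q3=4.50; dissipated=0.000
Total dissipated: 121.500 μJ

Answer: 121.50 μJ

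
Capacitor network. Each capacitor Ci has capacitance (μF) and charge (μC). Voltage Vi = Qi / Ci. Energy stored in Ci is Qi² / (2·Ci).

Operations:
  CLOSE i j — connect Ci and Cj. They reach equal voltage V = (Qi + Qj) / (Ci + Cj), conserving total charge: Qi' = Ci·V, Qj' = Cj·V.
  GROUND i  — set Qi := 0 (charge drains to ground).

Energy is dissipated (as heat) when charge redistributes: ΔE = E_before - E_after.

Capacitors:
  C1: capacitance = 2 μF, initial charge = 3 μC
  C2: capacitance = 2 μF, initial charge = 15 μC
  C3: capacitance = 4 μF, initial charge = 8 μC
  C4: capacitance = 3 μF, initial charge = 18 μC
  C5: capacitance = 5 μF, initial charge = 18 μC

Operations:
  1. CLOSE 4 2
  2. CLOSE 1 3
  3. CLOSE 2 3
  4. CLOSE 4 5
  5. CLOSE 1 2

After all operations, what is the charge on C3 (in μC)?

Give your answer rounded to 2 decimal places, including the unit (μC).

Answer: 13.69 μC

Derivation:
Initial: C1(2μF, Q=3μC, V=1.50V), C2(2μF, Q=15μC, V=7.50V), C3(4μF, Q=8μC, V=2.00V), C4(3μF, Q=18μC, V=6.00V), C5(5μF, Q=18μC, V=3.60V)
Op 1: CLOSE 4-2: Q_total=33.00, C_total=5.00, V=6.60; Q4=19.80, Q2=13.20; dissipated=1.350
Op 2: CLOSE 1-3: Q_total=11.00, C_total=6.00, V=1.83; Q1=3.67, Q3=7.33; dissipated=0.167
Op 3: CLOSE 2-3: Q_total=20.53, C_total=6.00, V=3.42; Q2=6.84, Q3=13.69; dissipated=15.147
Op 4: CLOSE 4-5: Q_total=37.80, C_total=8.00, V=4.72; Q4=14.18, Q5=23.62; dissipated=8.438
Op 5: CLOSE 1-2: Q_total=10.51, C_total=4.00, V=2.63; Q1=5.26, Q2=5.26; dissipated=1.262
Final charges: Q1=5.26, Q2=5.26, Q3=13.69, Q4=14.18, Q5=23.62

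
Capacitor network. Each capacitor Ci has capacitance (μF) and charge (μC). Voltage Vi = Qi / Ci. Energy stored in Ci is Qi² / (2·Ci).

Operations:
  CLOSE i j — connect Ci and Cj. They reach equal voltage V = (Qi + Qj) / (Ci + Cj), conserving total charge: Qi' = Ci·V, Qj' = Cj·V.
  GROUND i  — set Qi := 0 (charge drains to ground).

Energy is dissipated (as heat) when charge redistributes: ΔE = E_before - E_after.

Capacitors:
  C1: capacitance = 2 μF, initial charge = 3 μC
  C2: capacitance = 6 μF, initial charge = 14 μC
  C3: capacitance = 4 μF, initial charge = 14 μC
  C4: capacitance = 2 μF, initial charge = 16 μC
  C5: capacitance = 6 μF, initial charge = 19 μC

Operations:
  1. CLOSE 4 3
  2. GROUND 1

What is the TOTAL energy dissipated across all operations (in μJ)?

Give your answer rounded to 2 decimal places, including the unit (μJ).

Answer: 15.75 μJ

Derivation:
Initial: C1(2μF, Q=3μC, V=1.50V), C2(6μF, Q=14μC, V=2.33V), C3(4μF, Q=14μC, V=3.50V), C4(2μF, Q=16μC, V=8.00V), C5(6μF, Q=19μC, V=3.17V)
Op 1: CLOSE 4-3: Q_total=30.00, C_total=6.00, V=5.00; Q4=10.00, Q3=20.00; dissipated=13.500
Op 2: GROUND 1: Q1=0; energy lost=2.250
Total dissipated: 15.750 μJ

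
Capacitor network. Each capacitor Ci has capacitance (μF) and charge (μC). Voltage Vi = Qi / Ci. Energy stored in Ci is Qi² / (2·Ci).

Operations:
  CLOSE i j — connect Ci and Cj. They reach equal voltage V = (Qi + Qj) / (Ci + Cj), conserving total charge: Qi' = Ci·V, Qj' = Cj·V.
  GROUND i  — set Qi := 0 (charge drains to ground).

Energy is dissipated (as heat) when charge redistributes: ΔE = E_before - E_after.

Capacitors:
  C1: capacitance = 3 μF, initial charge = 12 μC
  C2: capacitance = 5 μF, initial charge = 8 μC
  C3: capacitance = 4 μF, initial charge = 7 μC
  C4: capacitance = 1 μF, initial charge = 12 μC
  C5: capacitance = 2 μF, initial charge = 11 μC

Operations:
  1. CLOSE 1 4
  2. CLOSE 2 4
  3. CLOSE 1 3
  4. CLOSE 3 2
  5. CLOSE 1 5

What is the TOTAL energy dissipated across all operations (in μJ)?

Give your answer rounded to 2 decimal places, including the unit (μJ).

Initial: C1(3μF, Q=12μC, V=4.00V), C2(5μF, Q=8μC, V=1.60V), C3(4μF, Q=7μC, V=1.75V), C4(1μF, Q=12μC, V=12.00V), C5(2μF, Q=11μC, V=5.50V)
Op 1: CLOSE 1-4: Q_total=24.00, C_total=4.00, V=6.00; Q1=18.00, Q4=6.00; dissipated=24.000
Op 2: CLOSE 2-4: Q_total=14.00, C_total=6.00, V=2.33; Q2=11.67, Q4=2.33; dissipated=8.067
Op 3: CLOSE 1-3: Q_total=25.00, C_total=7.00, V=3.57; Q1=10.71, Q3=14.29; dissipated=15.482
Op 4: CLOSE 3-2: Q_total=25.95, C_total=9.00, V=2.88; Q3=11.53, Q2=14.42; dissipated=1.703
Op 5: CLOSE 1-5: Q_total=21.71, C_total=5.00, V=4.34; Q1=13.03, Q5=8.69; dissipated=2.232
Total dissipated: 51.484 μJ

Answer: 51.48 μJ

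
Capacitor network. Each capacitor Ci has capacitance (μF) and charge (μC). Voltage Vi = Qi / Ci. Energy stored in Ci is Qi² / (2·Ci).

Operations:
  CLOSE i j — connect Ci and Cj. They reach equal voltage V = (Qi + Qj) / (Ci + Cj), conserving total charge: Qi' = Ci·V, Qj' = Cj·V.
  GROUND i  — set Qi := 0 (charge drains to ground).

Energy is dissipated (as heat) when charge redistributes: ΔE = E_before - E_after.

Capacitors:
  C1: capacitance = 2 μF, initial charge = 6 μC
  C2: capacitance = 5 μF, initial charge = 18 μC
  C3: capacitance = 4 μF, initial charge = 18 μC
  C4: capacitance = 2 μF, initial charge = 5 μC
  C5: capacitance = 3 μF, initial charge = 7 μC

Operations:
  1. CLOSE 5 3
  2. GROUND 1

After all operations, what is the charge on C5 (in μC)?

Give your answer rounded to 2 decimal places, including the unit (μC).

Initial: C1(2μF, Q=6μC, V=3.00V), C2(5μF, Q=18μC, V=3.60V), C3(4μF, Q=18μC, V=4.50V), C4(2μF, Q=5μC, V=2.50V), C5(3μF, Q=7μC, V=2.33V)
Op 1: CLOSE 5-3: Q_total=25.00, C_total=7.00, V=3.57; Q5=10.71, Q3=14.29; dissipated=4.024
Op 2: GROUND 1: Q1=0; energy lost=9.000
Final charges: Q1=0.00, Q2=18.00, Q3=14.29, Q4=5.00, Q5=10.71

Answer: 10.71 μC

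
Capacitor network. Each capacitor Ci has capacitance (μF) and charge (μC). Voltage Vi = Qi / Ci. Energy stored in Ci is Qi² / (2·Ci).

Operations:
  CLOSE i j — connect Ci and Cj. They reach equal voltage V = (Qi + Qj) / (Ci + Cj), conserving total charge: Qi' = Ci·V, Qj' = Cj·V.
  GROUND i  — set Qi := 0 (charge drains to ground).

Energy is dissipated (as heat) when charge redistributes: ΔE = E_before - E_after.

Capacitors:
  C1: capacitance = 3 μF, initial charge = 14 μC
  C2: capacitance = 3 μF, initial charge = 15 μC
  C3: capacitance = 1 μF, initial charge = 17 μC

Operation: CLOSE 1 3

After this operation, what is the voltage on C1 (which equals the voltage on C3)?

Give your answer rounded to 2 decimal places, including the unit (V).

Answer: 7.75 V

Derivation:
Initial: C1(3μF, Q=14μC, V=4.67V), C2(3μF, Q=15μC, V=5.00V), C3(1μF, Q=17μC, V=17.00V)
Op 1: CLOSE 1-3: Q_total=31.00, C_total=4.00, V=7.75; Q1=23.25, Q3=7.75; dissipated=57.042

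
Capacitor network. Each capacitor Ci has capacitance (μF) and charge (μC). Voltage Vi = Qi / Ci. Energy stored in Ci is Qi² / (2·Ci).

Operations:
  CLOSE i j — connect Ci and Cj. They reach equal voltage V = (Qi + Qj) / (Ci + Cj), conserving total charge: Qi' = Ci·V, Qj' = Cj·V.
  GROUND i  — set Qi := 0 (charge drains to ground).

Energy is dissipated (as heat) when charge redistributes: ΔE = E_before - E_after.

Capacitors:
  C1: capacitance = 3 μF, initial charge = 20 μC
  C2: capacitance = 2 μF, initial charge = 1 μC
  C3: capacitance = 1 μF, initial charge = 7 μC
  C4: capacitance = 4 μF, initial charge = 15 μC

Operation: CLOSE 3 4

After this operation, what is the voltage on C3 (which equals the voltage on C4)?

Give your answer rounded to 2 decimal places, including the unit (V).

Initial: C1(3μF, Q=20μC, V=6.67V), C2(2μF, Q=1μC, V=0.50V), C3(1μF, Q=7μC, V=7.00V), C4(4μF, Q=15μC, V=3.75V)
Op 1: CLOSE 3-4: Q_total=22.00, C_total=5.00, V=4.40; Q3=4.40, Q4=17.60; dissipated=4.225

Answer: 4.40 V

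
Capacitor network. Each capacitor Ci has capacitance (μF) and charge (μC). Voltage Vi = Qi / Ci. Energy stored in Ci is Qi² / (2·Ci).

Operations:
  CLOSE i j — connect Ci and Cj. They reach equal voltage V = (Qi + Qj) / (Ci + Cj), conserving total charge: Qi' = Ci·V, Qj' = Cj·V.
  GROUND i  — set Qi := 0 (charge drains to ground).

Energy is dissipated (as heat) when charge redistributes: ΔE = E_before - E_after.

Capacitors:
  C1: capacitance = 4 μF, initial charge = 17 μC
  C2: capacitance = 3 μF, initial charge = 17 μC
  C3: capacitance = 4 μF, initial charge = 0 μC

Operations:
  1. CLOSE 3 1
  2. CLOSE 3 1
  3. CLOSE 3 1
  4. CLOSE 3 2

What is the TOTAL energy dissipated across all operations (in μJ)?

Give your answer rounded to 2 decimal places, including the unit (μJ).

Answer: 28.81 μJ

Derivation:
Initial: C1(4μF, Q=17μC, V=4.25V), C2(3μF, Q=17μC, V=5.67V), C3(4μF, Q=0μC, V=0.00V)
Op 1: CLOSE 3-1: Q_total=17.00, C_total=8.00, V=2.12; Q3=8.50, Q1=8.50; dissipated=18.062
Op 2: CLOSE 3-1: Q_total=17.00, C_total=8.00, V=2.12; Q3=8.50, Q1=8.50; dissipated=0.000
Op 3: CLOSE 3-1: Q_total=17.00, C_total=8.00, V=2.12; Q3=8.50, Q1=8.50; dissipated=0.000
Op 4: CLOSE 3-2: Q_total=25.50, C_total=7.00, V=3.64; Q3=14.57, Q2=10.93; dissipated=10.751
Total dissipated: 28.814 μJ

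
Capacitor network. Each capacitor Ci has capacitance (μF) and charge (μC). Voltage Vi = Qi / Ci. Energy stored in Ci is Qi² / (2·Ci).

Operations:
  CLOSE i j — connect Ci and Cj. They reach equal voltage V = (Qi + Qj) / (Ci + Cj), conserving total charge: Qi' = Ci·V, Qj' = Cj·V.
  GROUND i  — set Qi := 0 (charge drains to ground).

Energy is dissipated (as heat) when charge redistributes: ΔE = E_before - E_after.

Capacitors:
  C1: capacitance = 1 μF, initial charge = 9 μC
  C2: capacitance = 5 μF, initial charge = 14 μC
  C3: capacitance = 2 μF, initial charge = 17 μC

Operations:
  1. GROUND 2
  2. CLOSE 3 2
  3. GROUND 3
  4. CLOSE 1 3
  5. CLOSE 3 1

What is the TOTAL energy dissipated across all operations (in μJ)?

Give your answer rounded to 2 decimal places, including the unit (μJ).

Initial: C1(1μF, Q=9μC, V=9.00V), C2(5μF, Q=14μC, V=2.80V), C3(2μF, Q=17μC, V=8.50V)
Op 1: GROUND 2: Q2=0; energy lost=19.600
Op 2: CLOSE 3-2: Q_total=17.00, C_total=7.00, V=2.43; Q3=4.86, Q2=12.14; dissipated=51.607
Op 3: GROUND 3: Q3=0; energy lost=5.898
Op 4: CLOSE 1-3: Q_total=9.00, C_total=3.00, V=3.00; Q1=3.00, Q3=6.00; dissipated=27.000
Op 5: CLOSE 3-1: Q_total=9.00, C_total=3.00, V=3.00; Q3=6.00, Q1=3.00; dissipated=0.000
Total dissipated: 104.105 μJ

Answer: 104.11 μJ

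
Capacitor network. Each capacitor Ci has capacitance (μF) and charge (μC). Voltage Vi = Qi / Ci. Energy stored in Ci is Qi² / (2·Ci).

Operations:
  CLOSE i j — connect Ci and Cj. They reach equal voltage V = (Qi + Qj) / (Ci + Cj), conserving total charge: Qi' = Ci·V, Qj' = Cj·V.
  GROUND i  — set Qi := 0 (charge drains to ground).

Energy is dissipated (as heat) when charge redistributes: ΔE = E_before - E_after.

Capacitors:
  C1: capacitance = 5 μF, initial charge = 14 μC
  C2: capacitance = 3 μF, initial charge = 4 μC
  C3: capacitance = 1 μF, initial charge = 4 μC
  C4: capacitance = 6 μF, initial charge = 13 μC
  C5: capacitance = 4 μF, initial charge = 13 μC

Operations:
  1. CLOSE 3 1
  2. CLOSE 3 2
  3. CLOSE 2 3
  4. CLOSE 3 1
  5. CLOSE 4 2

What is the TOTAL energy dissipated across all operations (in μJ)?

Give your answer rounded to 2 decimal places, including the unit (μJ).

Initial: C1(5μF, Q=14μC, V=2.80V), C2(3μF, Q=4μC, V=1.33V), C3(1μF, Q=4μC, V=4.00V), C4(6μF, Q=13μC, V=2.17V), C5(4μF, Q=13μC, V=3.25V)
Op 1: CLOSE 3-1: Q_total=18.00, C_total=6.00, V=3.00; Q3=3.00, Q1=15.00; dissipated=0.600
Op 2: CLOSE 3-2: Q_total=7.00, C_total=4.00, V=1.75; Q3=1.75, Q2=5.25; dissipated=1.042
Op 3: CLOSE 2-3: Q_total=7.00, C_total=4.00, V=1.75; Q2=5.25, Q3=1.75; dissipated=0.000
Op 4: CLOSE 3-1: Q_total=16.75, C_total=6.00, V=2.79; Q3=2.79, Q1=13.96; dissipated=0.651
Op 5: CLOSE 4-2: Q_total=18.25, C_total=9.00, V=2.03; Q4=12.17, Q2=6.08; dissipated=0.174
Total dissipated: 2.466 μJ

Answer: 2.47 μJ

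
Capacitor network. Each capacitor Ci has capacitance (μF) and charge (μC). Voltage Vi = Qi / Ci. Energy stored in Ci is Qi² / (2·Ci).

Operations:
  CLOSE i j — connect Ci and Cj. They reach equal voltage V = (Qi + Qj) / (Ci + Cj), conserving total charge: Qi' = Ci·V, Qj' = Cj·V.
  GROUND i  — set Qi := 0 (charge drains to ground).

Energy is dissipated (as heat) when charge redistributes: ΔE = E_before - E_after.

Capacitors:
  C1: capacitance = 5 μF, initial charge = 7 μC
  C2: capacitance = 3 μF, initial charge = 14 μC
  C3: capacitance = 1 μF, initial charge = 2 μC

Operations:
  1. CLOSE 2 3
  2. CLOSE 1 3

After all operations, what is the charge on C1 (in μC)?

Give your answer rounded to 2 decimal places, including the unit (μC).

Initial: C1(5μF, Q=7μC, V=1.40V), C2(3μF, Q=14μC, V=4.67V), C3(1μF, Q=2μC, V=2.00V)
Op 1: CLOSE 2-3: Q_total=16.00, C_total=4.00, V=4.00; Q2=12.00, Q3=4.00; dissipated=2.667
Op 2: CLOSE 1-3: Q_total=11.00, C_total=6.00, V=1.83; Q1=9.17, Q3=1.83; dissipated=2.817
Final charges: Q1=9.17, Q2=12.00, Q3=1.83

Answer: 9.17 μC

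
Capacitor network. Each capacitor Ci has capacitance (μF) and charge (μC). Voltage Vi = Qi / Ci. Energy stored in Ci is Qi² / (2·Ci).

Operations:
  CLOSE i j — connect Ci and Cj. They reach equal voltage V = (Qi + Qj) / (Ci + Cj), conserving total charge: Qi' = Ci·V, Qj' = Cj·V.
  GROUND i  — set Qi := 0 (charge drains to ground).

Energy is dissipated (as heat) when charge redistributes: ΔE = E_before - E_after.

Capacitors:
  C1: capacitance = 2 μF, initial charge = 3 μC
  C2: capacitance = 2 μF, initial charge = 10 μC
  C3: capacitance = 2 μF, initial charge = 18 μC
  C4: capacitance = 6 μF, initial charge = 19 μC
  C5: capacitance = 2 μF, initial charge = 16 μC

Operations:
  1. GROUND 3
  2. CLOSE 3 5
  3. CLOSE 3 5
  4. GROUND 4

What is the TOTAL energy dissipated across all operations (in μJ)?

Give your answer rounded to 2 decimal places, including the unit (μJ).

Initial: C1(2μF, Q=3μC, V=1.50V), C2(2μF, Q=10μC, V=5.00V), C3(2μF, Q=18μC, V=9.00V), C4(6μF, Q=19μC, V=3.17V), C5(2μF, Q=16μC, V=8.00V)
Op 1: GROUND 3: Q3=0; energy lost=81.000
Op 2: CLOSE 3-5: Q_total=16.00, C_total=4.00, V=4.00; Q3=8.00, Q5=8.00; dissipated=32.000
Op 3: CLOSE 3-5: Q_total=16.00, C_total=4.00, V=4.00; Q3=8.00, Q5=8.00; dissipated=0.000
Op 4: GROUND 4: Q4=0; energy lost=30.083
Total dissipated: 143.083 μJ

Answer: 143.08 μJ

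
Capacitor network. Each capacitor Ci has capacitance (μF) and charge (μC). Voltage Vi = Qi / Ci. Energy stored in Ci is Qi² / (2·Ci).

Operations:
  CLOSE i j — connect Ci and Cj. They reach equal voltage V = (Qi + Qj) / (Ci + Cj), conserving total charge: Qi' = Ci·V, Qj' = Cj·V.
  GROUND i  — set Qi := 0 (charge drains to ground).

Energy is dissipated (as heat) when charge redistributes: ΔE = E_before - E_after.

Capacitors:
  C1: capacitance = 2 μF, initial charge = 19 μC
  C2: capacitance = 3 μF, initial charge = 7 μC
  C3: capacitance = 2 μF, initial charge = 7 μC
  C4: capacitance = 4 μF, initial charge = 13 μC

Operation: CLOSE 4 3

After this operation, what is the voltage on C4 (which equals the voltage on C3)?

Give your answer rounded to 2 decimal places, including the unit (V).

Answer: 3.33 V

Derivation:
Initial: C1(2μF, Q=19μC, V=9.50V), C2(3μF, Q=7μC, V=2.33V), C3(2μF, Q=7μC, V=3.50V), C4(4μF, Q=13μC, V=3.25V)
Op 1: CLOSE 4-3: Q_total=20.00, C_total=6.00, V=3.33; Q4=13.33, Q3=6.67; dissipated=0.042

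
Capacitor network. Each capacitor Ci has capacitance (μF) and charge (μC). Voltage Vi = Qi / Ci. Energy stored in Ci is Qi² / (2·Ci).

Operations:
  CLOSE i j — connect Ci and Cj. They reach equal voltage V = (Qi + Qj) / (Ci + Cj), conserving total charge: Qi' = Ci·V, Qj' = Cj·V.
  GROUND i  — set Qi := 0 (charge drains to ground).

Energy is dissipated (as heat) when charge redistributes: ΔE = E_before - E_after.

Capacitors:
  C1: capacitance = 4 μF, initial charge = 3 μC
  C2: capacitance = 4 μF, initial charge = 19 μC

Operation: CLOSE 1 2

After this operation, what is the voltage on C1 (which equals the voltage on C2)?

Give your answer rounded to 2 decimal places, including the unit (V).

Initial: C1(4μF, Q=3μC, V=0.75V), C2(4μF, Q=19μC, V=4.75V)
Op 1: CLOSE 1-2: Q_total=22.00, C_total=8.00, V=2.75; Q1=11.00, Q2=11.00; dissipated=16.000

Answer: 2.75 V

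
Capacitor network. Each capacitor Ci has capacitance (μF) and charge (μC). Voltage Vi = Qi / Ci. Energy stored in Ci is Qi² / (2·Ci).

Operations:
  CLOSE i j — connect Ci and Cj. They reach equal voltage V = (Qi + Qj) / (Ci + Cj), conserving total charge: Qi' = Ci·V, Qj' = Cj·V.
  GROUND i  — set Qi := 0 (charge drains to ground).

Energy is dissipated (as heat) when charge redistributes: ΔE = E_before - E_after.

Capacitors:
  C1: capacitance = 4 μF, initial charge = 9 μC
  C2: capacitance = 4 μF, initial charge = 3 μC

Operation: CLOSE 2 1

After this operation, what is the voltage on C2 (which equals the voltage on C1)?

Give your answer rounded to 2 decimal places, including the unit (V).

Initial: C1(4μF, Q=9μC, V=2.25V), C2(4μF, Q=3μC, V=0.75V)
Op 1: CLOSE 2-1: Q_total=12.00, C_total=8.00, V=1.50; Q2=6.00, Q1=6.00; dissipated=2.250

Answer: 1.50 V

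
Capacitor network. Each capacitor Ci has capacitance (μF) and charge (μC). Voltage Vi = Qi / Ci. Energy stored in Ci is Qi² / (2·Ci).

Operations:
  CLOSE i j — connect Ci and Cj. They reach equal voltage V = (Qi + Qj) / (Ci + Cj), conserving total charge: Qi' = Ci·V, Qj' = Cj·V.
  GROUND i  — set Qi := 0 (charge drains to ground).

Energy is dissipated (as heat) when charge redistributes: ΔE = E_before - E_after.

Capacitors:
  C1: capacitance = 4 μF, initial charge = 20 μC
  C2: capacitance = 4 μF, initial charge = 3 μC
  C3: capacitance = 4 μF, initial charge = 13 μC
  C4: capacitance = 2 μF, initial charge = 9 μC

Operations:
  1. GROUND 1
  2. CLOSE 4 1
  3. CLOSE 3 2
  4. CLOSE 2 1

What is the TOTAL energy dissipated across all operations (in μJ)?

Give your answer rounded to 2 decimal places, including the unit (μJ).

Answer: 70.00 μJ

Derivation:
Initial: C1(4μF, Q=20μC, V=5.00V), C2(4μF, Q=3μC, V=0.75V), C3(4μF, Q=13μC, V=3.25V), C4(2μF, Q=9μC, V=4.50V)
Op 1: GROUND 1: Q1=0; energy lost=50.000
Op 2: CLOSE 4-1: Q_total=9.00, C_total=6.00, V=1.50; Q4=3.00, Q1=6.00; dissipated=13.500
Op 3: CLOSE 3-2: Q_total=16.00, C_total=8.00, V=2.00; Q3=8.00, Q2=8.00; dissipated=6.250
Op 4: CLOSE 2-1: Q_total=14.00, C_total=8.00, V=1.75; Q2=7.00, Q1=7.00; dissipated=0.250
Total dissipated: 70.000 μJ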